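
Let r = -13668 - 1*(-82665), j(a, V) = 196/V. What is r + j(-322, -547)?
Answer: 37741163/547 ≈ 68997.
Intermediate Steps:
r = 68997 (r = -13668 + 82665 = 68997)
r + j(-322, -547) = 68997 + 196/(-547) = 68997 + 196*(-1/547) = 68997 - 196/547 = 37741163/547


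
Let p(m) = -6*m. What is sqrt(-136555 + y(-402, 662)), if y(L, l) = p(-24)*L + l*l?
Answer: 3*sqrt(27089) ≈ 493.76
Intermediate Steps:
y(L, l) = l**2 + 144*L (y(L, l) = (-6*(-24))*L + l*l = 144*L + l**2 = l**2 + 144*L)
sqrt(-136555 + y(-402, 662)) = sqrt(-136555 + (662**2 + 144*(-402))) = sqrt(-136555 + (438244 - 57888)) = sqrt(-136555 + 380356) = sqrt(243801) = 3*sqrt(27089)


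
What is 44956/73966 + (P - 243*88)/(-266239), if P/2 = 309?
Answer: 6752509220/9846316937 ≈ 0.68579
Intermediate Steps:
P = 618 (P = 2*309 = 618)
44956/73966 + (P - 243*88)/(-266239) = 44956/73966 + (618 - 243*88)/(-266239) = 44956*(1/73966) + (618 - 21384)*(-1/266239) = 22478/36983 - 20766*(-1/266239) = 22478/36983 + 20766/266239 = 6752509220/9846316937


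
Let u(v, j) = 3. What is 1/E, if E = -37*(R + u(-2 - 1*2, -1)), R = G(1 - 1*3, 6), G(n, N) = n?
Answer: -1/37 ≈ -0.027027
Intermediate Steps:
R = -2 (R = 1 - 1*3 = 1 - 3 = -2)
E = -37 (E = -37*(-2 + 3) = -37*1 = -37)
1/E = 1/(-37) = -1/37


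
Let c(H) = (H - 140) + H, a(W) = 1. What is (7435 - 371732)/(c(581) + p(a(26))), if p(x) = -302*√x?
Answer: -364297/720 ≈ -505.97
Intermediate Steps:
c(H) = -140 + 2*H (c(H) = (-140 + H) + H = -140 + 2*H)
(7435 - 371732)/(c(581) + p(a(26))) = (7435 - 371732)/((-140 + 2*581) - 302*√1) = -364297/((-140 + 1162) - 302*1) = -364297/(1022 - 302) = -364297/720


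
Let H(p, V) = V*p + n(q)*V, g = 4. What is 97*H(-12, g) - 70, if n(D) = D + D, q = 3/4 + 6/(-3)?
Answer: -5696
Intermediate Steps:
q = -5/4 (q = 3*(¼) + 6*(-⅓) = ¾ - 2 = -5/4 ≈ -1.2500)
n(D) = 2*D
H(p, V) = -5*V/2 + V*p (H(p, V) = V*p + (2*(-5/4))*V = V*p - 5*V/2 = -5*V/2 + V*p)
97*H(-12, g) - 70 = 97*((½)*4*(-5 + 2*(-12))) - 70 = 97*((½)*4*(-5 - 24)) - 70 = 97*((½)*4*(-29)) - 70 = 97*(-58) - 70 = -5626 - 70 = -5696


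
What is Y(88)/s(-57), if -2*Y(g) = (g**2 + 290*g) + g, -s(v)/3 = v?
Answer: -16676/171 ≈ -97.521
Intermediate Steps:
s(v) = -3*v
Y(g) = -291*g/2 - g**2/2 (Y(g) = -((g**2 + 290*g) + g)/2 = -(g**2 + 291*g)/2 = -291*g/2 - g**2/2)
Y(88)/s(-57) = (-1/2*88*(291 + 88))/((-3*(-57))) = -1/2*88*379/171 = -16676*1/171 = -16676/171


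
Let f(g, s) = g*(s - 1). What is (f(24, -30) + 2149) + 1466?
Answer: 2871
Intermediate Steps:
f(g, s) = g*(-1 + s)
(f(24, -30) + 2149) + 1466 = (24*(-1 - 30) + 2149) + 1466 = (24*(-31) + 2149) + 1466 = (-744 + 2149) + 1466 = 1405 + 1466 = 2871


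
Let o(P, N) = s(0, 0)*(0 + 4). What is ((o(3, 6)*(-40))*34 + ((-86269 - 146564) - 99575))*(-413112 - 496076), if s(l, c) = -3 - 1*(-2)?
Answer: 297275381984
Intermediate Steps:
s(l, c) = -1 (s(l, c) = -3 + 2 = -1)
o(P, N) = -4 (o(P, N) = -(0 + 4) = -1*4 = -4)
((o(3, 6)*(-40))*34 + ((-86269 - 146564) - 99575))*(-413112 - 496076) = (-4*(-40)*34 + ((-86269 - 146564) - 99575))*(-413112 - 496076) = (160*34 + (-232833 - 99575))*(-909188) = (5440 - 332408)*(-909188) = -326968*(-909188) = 297275381984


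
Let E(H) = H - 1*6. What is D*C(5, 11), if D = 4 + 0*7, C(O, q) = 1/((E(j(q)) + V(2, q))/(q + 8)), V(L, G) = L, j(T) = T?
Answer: 76/7 ≈ 10.857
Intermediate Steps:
E(H) = -6 + H (E(H) = H - 6 = -6 + H)
C(O, q) = (8 + q)/(-4 + q) (C(O, q) = 1/(((-6 + q) + 2)/(q + 8)) = 1/((-4 + q)/(8 + q)) = (8 + q)/(-4 + q))
D = 4 (D = 4 + 0 = 4)
D*C(5, 11) = 4*((8 + 11)/(-4 + 11)) = 4*(19/7) = 76/7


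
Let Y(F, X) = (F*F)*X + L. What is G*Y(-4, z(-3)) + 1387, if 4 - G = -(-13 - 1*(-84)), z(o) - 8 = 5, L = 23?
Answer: 18712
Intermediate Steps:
z(o) = 13 (z(o) = 8 + 5 = 13)
Y(F, X) = 23 + X*F² (Y(F, X) = (F*F)*X + 23 = F²*X + 23 = X*F² + 23 = 23 + X*F²)
G = 75 (G = 4 - (-1)*(-13 - 1*(-84)) = 4 - (-1)*(-13 + 84) = 4 - (-1)*71 = 4 - 1*(-71) = 4 + 71 = 75)
G*Y(-4, z(-3)) + 1387 = 75*(23 + 13*(-4)²) + 1387 = 75*(23 + 13*16) + 1387 = 75*(23 + 208) + 1387 = 75*231 + 1387 = 17325 + 1387 = 18712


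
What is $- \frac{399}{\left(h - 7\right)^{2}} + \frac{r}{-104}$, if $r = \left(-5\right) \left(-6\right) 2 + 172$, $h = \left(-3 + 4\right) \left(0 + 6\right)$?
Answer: $- \frac{5216}{13} \approx -401.23$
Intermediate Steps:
$h = 6$ ($h = 1 \cdot 6 = 6$)
$r = 232$ ($r = 30 \cdot 2 + 172 = 60 + 172 = 232$)
$- \frac{399}{\left(h - 7\right)^{2}} + \frac{r}{-104} = - \frac{399}{\left(6 - 7\right)^{2}} + \frac{232}{-104} = - \frac{399}{\left(-1\right)^{2}} + 232 \left(- \frac{1}{104}\right) = - \frac{399}{1} - \frac{29}{13} = \left(-399\right) 1 - \frac{29}{13} = -399 - \frac{29}{13} = - \frac{5216}{13}$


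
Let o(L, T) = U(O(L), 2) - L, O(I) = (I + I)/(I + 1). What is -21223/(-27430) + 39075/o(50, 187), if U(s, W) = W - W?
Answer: -10707661/13715 ≈ -780.73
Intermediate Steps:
O(I) = 2*I/(1 + I) (O(I) = (2*I)/(1 + I) = 2*I/(1 + I))
U(s, W) = 0
o(L, T) = -L (o(L, T) = 0 - L = -L)
-21223/(-27430) + 39075/o(50, 187) = -21223/(-27430) + 39075/((-1*50)) = -21223*(-1/27430) + 39075/(-50) = 21223/27430 + 39075*(-1/50) = 21223/27430 - 1563/2 = -10707661/13715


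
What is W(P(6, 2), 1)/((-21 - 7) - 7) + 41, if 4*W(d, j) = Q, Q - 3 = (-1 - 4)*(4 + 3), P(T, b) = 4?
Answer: 1443/35 ≈ 41.229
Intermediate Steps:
Q = -32 (Q = 3 + (-1 - 4)*(4 + 3) = 3 - 5*7 = 3 - 35 = -32)
W(d, j) = -8 (W(d, j) = (1/4)*(-32) = -8)
W(P(6, 2), 1)/((-21 - 7) - 7) + 41 = -8/((-21 - 7) - 7) + 41 = -8/(-28 - 7) + 41 = -8/(-35) + 41 = -8*(-1/35) + 41 = 8/35 + 41 = 1443/35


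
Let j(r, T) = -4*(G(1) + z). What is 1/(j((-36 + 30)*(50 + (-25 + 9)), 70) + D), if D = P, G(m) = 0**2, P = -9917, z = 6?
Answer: -1/9941 ≈ -0.00010059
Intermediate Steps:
G(m) = 0
j(r, T) = -24 (j(r, T) = -4*(0 + 6) = -4*6 = -24)
D = -9917
1/(j((-36 + 30)*(50 + (-25 + 9)), 70) + D) = 1/(-24 - 9917) = 1/(-9941) = -1/9941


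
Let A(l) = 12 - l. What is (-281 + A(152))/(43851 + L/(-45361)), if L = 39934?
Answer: -19096981/1989085277 ≈ -0.0096009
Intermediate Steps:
(-281 + A(152))/(43851 + L/(-45361)) = (-281 + (12 - 1*152))/(43851 + 39934/(-45361)) = (-281 + (12 - 152))/(43851 + 39934*(-1/45361)) = (-281 - 140)/(43851 - 39934/45361) = -421/1989085277/45361 = -421*45361/1989085277 = -19096981/1989085277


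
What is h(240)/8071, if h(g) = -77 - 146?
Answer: -223/8071 ≈ -0.027630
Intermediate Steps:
h(g) = -223
h(240)/8071 = -223/8071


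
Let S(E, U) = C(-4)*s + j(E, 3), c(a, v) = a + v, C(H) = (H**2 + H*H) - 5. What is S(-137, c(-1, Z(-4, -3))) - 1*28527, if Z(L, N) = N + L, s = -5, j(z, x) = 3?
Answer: -28659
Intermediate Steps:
Z(L, N) = L + N
C(H) = -5 + 2*H**2 (C(H) = (H**2 + H**2) - 5 = 2*H**2 - 5 = -5 + 2*H**2)
S(E, U) = -132 (S(E, U) = (-5 + 2*(-4)**2)*(-5) + 3 = (-5 + 2*16)*(-5) + 3 = (-5 + 32)*(-5) + 3 = 27*(-5) + 3 = -135 + 3 = -132)
S(-137, c(-1, Z(-4, -3))) - 1*28527 = -132 - 1*28527 = -132 - 28527 = -28659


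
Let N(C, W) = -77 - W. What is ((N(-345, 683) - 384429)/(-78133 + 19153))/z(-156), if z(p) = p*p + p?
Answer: 385189/1426136400 ≈ 0.00027009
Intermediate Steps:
z(p) = p + p² (z(p) = p² + p = p + p²)
((N(-345, 683) - 384429)/(-78133 + 19153))/z(-156) = (((-77 - 1*683) - 384429)/(-78133 + 19153))/((-156*(1 - 156))) = (((-77 - 683) - 384429)/(-58980))/((-156*(-155))) = ((-760 - 384429)*(-1/58980))/24180 = -385189*(-1/58980)*(1/24180) = (385189/58980)*(1/24180) = 385189/1426136400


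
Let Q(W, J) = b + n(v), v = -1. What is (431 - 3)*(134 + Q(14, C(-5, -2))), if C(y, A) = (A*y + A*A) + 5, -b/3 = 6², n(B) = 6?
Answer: 13696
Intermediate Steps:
b = -108 (b = -3*6² = -3*36 = -108)
C(y, A) = 5 + A² + A*y (C(y, A) = (A*y + A²) + 5 = (A² + A*y) + 5 = 5 + A² + A*y)
Q(W, J) = -102 (Q(W, J) = -108 + 6 = -102)
(431 - 3)*(134 + Q(14, C(-5, -2))) = (431 - 3)*(134 - 102) = 428*32 = 13696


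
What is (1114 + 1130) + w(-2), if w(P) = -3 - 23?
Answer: 2218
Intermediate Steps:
w(P) = -26
(1114 + 1130) + w(-2) = (1114 + 1130) - 26 = 2244 - 26 = 2218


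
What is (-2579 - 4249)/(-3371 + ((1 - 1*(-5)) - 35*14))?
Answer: 2276/1285 ≈ 1.7712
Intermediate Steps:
(-2579 - 4249)/(-3371 + ((1 - 1*(-5)) - 35*14)) = -6828/(-3371 + ((1 + 5) - 490)) = -6828/(-3371 + (6 - 490)) = -6828/(-3371 - 484) = -6828/(-3855) = -6828*(-1/3855) = 2276/1285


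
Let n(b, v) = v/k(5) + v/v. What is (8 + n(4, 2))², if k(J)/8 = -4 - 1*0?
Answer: 20449/256 ≈ 79.879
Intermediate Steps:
k(J) = -32 (k(J) = 8*(-4 - 1*0) = 8*(-4 + 0) = 8*(-4) = -32)
n(b, v) = 1 - v/32 (n(b, v) = v/(-32) + v/v = v*(-1/32) + 1 = -v/32 + 1 = 1 - v/32)
(8 + n(4, 2))² = (8 + (1 - 1/32*2))² = (8 + (1 - 1/16))² = (8 + 15/16)² = (143/16)² = 20449/256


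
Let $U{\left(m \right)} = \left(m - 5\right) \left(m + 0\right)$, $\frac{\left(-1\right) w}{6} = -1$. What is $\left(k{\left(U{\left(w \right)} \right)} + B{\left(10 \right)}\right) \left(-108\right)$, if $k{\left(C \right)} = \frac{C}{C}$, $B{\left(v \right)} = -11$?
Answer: $1080$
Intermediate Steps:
$w = 6$ ($w = \left(-6\right) \left(-1\right) = 6$)
$U{\left(m \right)} = m \left(-5 + m\right)$ ($U{\left(m \right)} = \left(-5 + m\right) m = m \left(-5 + m\right)$)
$k{\left(C \right)} = 1$
$\left(k{\left(U{\left(w \right)} \right)} + B{\left(10 \right)}\right) \left(-108\right) = \left(1 - 11\right) \left(-108\right) = \left(-10\right) \left(-108\right) = 1080$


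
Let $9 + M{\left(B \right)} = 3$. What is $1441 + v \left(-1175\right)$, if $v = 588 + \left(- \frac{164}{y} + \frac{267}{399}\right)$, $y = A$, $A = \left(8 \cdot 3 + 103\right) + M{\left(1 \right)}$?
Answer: $- \frac{11082488162}{16093} \approx -6.8865 \cdot 10^{5}$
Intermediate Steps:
$M{\left(B \right)} = -6$ ($M{\left(B \right)} = -9 + 3 = -6$)
$A = 121$ ($A = \left(8 \cdot 3 + 103\right) - 6 = \left(24 + 103\right) - 6 = 127 - 6 = 121$)
$y = 121$
$v = \frac{9451641}{16093}$ ($v = 588 + \left(- \frac{164}{121} + \frac{267}{399}\right) = 588 + \left(\left(-164\right) \frac{1}{121} + 267 \cdot \frac{1}{399}\right) = 588 + \left(- \frac{164}{121} + \frac{89}{133}\right) = 588 - \frac{11043}{16093} = \frac{9451641}{16093} \approx 587.31$)
$1441 + v \left(-1175\right) = 1441 + \frac{9451641}{16093} \left(-1175\right) = 1441 - \frac{11105678175}{16093} = - \frac{11082488162}{16093}$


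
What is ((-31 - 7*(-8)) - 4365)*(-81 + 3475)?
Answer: -14729960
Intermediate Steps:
((-31 - 7*(-8)) - 4365)*(-81 + 3475) = ((-31 + 56) - 4365)*3394 = (25 - 4365)*3394 = -4340*3394 = -14729960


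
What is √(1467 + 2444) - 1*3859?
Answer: -3859 + √3911 ≈ -3796.5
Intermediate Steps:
√(1467 + 2444) - 1*3859 = √3911 - 3859 = -3859 + √3911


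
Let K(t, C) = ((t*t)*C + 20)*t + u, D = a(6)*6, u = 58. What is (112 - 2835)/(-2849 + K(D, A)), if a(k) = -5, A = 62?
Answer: 2723/1677391 ≈ 0.0016234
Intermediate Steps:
D = -30 (D = -5*6 = -30)
K(t, C) = 58 + t*(20 + C*t²) (K(t, C) = ((t*t)*C + 20)*t + 58 = (t²*C + 20)*t + 58 = (C*t² + 20)*t + 58 = (20 + C*t²)*t + 58 = t*(20 + C*t²) + 58 = 58 + t*(20 + C*t²))
(112 - 2835)/(-2849 + K(D, A)) = (112 - 2835)/(-2849 + (58 + 20*(-30) + 62*(-30)³)) = -2723/(-2849 + (58 - 600 + 62*(-27000))) = -2723/(-2849 + (58 - 600 - 1674000)) = -2723/(-2849 - 1674542) = -2723/(-1677391) = -2723*(-1/1677391) = 2723/1677391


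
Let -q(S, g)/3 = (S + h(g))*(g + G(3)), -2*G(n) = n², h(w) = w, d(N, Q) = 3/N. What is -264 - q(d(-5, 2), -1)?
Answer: -1188/5 ≈ -237.60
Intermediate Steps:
G(n) = -n²/2
q(S, g) = -3*(-9/2 + g)*(S + g) (q(S, g) = -3*(S + g)*(g - ½*3²) = -3*(S + g)*(g - ½*9) = -3*(S + g)*(g - 9/2) = -3*(S + g)*(-9/2 + g) = -3*(-9/2 + g)*(S + g))
-264 - q(d(-5, 2), -1) = -264 - (-3*(-1)² + 27*(3/(-5))/2 + (27/2)*(-1) - 3*3/(-5)*(-1)) = -264 - (-3*1 + 27*(3*(-⅕))/2 - 27/2 - 3*3*(-⅕)*(-1)) = -264 - (-3 + (27/2)*(-⅗) - 27/2 - 3*(-⅗)*(-1)) = -264 - (-3 - 81/10 - 27/2 - 9/5) = -264 - 1*(-132/5) = -264 + 132/5 = -1188/5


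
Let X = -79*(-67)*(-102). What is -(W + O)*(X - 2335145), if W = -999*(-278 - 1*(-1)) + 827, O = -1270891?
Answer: -2855886168571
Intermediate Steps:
X = -539886 (X = 5293*(-102) = -539886)
W = 277550 (W = -999*(-278 + 1) + 827 = -999*(-277) + 827 = 276723 + 827 = 277550)
-(W + O)*(X - 2335145) = -(277550 - 1270891)*(-539886 - 2335145) = -(-993341)*(-2875031) = -1*2855886168571 = -2855886168571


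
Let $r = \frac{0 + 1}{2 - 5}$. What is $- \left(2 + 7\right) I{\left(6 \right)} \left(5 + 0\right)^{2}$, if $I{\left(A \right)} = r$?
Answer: $75$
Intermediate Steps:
$r = - \frac{1}{3}$ ($r = 1 \frac{1}{-3} = 1 \left(- \frac{1}{3}\right) = - \frac{1}{3} \approx -0.33333$)
$I{\left(A \right)} = - \frac{1}{3}$
$- \left(2 + 7\right) I{\left(6 \right)} \left(5 + 0\right)^{2} = - \left(2 + 7\right) \left(- \frac{1}{3}\right) \left(5 + 0\right)^{2} = - 9 \left(- \frac{1}{3}\right) 5^{2} = - \left(-3\right) 25 = \left(-1\right) \left(-75\right) = 75$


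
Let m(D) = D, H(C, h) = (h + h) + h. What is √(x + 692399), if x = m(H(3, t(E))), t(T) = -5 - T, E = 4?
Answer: 2*√173093 ≈ 832.09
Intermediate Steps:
H(C, h) = 3*h (H(C, h) = 2*h + h = 3*h)
x = -27 (x = 3*(-5 - 1*4) = 3*(-5 - 4) = 3*(-9) = -27)
√(x + 692399) = √(-27 + 692399) = √692372 = 2*√173093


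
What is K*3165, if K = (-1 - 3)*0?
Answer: 0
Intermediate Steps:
K = 0 (K = -4*0 = 0)
K*3165 = 0*3165 = 0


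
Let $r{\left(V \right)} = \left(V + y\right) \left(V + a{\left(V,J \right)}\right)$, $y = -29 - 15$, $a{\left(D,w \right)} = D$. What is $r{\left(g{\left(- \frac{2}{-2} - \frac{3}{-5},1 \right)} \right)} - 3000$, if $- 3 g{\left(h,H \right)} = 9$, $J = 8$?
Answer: $-2718$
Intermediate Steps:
$g{\left(h,H \right)} = -3$ ($g{\left(h,H \right)} = \left(- \frac{1}{3}\right) 9 = -3$)
$y = -44$
$r{\left(V \right)} = 2 V \left(-44 + V\right)$ ($r{\left(V \right)} = \left(V - 44\right) \left(V + V\right) = \left(-44 + V\right) 2 V = 2 V \left(-44 + V\right)$)
$r{\left(g{\left(- \frac{2}{-2} - \frac{3}{-5},1 \right)} \right)} - 3000 = 2 \left(-3\right) \left(-44 - 3\right) - 3000 = 2 \left(-3\right) \left(-47\right) - 3000 = 282 - 3000 = -2718$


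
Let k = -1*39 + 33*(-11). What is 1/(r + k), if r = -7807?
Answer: -1/8209 ≈ -0.00012182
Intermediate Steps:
k = -402 (k = -39 - 363 = -402)
1/(r + k) = 1/(-7807 - 402) = 1/(-8209) = -1/8209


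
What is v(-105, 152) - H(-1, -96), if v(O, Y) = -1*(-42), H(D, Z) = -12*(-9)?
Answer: -66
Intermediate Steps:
H(D, Z) = 108
v(O, Y) = 42
v(-105, 152) - H(-1, -96) = 42 - 1*108 = 42 - 108 = -66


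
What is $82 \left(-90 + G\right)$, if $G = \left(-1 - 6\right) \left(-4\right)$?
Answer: $-5084$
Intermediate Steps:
$G = 28$ ($G = \left(-7\right) \left(-4\right) = 28$)
$82 \left(-90 + G\right) = 82 \left(-90 + 28\right) = 82 \left(-62\right) = -5084$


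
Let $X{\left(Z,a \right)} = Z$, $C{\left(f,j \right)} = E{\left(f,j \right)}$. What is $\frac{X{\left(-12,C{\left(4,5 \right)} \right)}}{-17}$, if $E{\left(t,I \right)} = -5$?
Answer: $\frac{12}{17} \approx 0.70588$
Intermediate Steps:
$C{\left(f,j \right)} = -5$
$\frac{X{\left(-12,C{\left(4,5 \right)} \right)}}{-17} = - \frac{12}{-17} = \left(-12\right) \left(- \frac{1}{17}\right) = \frac{12}{17}$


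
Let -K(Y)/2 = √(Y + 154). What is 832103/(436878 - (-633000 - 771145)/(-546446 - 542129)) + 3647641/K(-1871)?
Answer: 181161304645/95114612941 + 3647641*I*√1717/3434 ≈ 1.9047 + 44015.0*I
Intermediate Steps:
K(Y) = -2*√(154 + Y) (K(Y) = -2*√(Y + 154) = -2*√(154 + Y))
832103/(436878 - (-633000 - 771145)/(-546446 - 542129)) + 3647641/K(-1871) = 832103/(436878 - (-633000 - 771145)/(-546446 - 542129)) + 3647641/((-2*√(154 - 1871))) = 832103/(436878 - (-1404145)/(-1088575)) + 3647641/((-2*I*√1717)) = 832103/(436878 - (-1404145)*(-1)/1088575) + 3647641/((-2*I*√1717)) = 832103/(436878 - 1*280829/217715) + 3647641/((-2*I*√1717)) = 832103/(436878 - 280829/217715) + 3647641*(I*√1717/3434) = 832103/(95114612941/217715) + 3647641*I*√1717/3434 = 832103*(217715/95114612941) + 3647641*I*√1717/3434 = 181161304645/95114612941 + 3647641*I*√1717/3434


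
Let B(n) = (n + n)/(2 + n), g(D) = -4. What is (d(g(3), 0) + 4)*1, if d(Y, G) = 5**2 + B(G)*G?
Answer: 29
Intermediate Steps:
B(n) = 2*n/(2 + n) (B(n) = (2*n)/(2 + n) = 2*n/(2 + n))
d(Y, G) = 25 + 2*G**2/(2 + G) (d(Y, G) = 5**2 + (2*G/(2 + G))*G = 25 + 2*G**2/(2 + G))
(d(g(3), 0) + 4)*1 = ((50 + 2*0**2 + 25*0)/(2 + 0) + 4)*1 = ((50 + 2*0 + 0)/2 + 4)*1 = ((50 + 0 + 0)/2 + 4)*1 = ((1/2)*50 + 4)*1 = (25 + 4)*1 = 29*1 = 29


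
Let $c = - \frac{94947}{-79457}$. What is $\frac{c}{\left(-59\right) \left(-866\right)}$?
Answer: $\frac{94947}{4059775958} \approx 2.3387 \cdot 10^{-5}$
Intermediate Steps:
$c = \frac{94947}{79457}$ ($c = \left(-94947\right) \left(- \frac{1}{79457}\right) = \frac{94947}{79457} \approx 1.1949$)
$\frac{c}{\left(-59\right) \left(-866\right)} = \frac{94947}{79457 \left(\left(-59\right) \left(-866\right)\right)} = \frac{94947}{79457 \cdot 51094} = \frac{94947}{79457} \cdot \frac{1}{51094} = \frac{94947}{4059775958}$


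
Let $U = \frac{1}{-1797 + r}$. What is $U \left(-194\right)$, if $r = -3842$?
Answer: $\frac{194}{5639} \approx 0.034403$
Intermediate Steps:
$U = - \frac{1}{5639}$ ($U = \frac{1}{-1797 - 3842} = \frac{1}{-5639} = - \frac{1}{5639} \approx -0.00017734$)
$U \left(-194\right) = \left(- \frac{1}{5639}\right) \left(-194\right) = \frac{194}{5639}$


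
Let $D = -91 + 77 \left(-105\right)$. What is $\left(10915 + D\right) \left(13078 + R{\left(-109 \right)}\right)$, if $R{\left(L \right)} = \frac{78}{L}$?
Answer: $\frac{3904236336}{109} \approx 3.5819 \cdot 10^{7}$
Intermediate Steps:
$D = -8176$ ($D = -91 - 8085 = -8176$)
$\left(10915 + D\right) \left(13078 + R{\left(-109 \right)}\right) = \left(10915 - 8176\right) \left(13078 + \frac{78}{-109}\right) = 2739 \left(13078 + 78 \left(- \frac{1}{109}\right)\right) = 2739 \left(13078 - \frac{78}{109}\right) = 2739 \cdot \frac{1425424}{109} = \frac{3904236336}{109}$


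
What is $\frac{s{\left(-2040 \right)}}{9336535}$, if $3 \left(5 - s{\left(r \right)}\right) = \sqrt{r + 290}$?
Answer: $\frac{1}{1867307} - \frac{i \sqrt{70}}{5601921} \approx 5.3553 \cdot 10^{-7} - 1.4935 \cdot 10^{-6} i$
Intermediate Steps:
$s{\left(r \right)} = 5 - \frac{\sqrt{290 + r}}{3}$ ($s{\left(r \right)} = 5 - \frac{\sqrt{r + 290}}{3} = 5 - \frac{\sqrt{290 + r}}{3}$)
$\frac{s{\left(-2040 \right)}}{9336535} = \frac{5 - \frac{\sqrt{290 - 2040}}{3}}{9336535} = \left(5 - \frac{\sqrt{-1750}}{3}\right) \frac{1}{9336535} = \left(5 - \frac{5 i \sqrt{70}}{3}\right) \frac{1}{9336535} = \frac{1}{1867307} - \frac{i \sqrt{70}}{5601921}$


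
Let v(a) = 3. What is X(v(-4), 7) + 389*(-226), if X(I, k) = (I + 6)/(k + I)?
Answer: -879131/10 ≈ -87913.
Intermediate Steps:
X(I, k) = (6 + I)/(I + k)
X(v(-4), 7) + 389*(-226) = (6 + 3)/(3 + 7) + 389*(-226) = 9/10 - 87914 = -879131/10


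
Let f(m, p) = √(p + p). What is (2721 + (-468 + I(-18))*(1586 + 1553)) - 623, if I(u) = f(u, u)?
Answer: -1466954 + 18834*I ≈ -1.467e+6 + 18834.0*I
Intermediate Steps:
f(m, p) = √2*√p (f(m, p) = √(2*p) = √2*√p)
I(u) = √2*√u
(2721 + (-468 + I(-18))*(1586 + 1553)) - 623 = (2721 + (-468 + √2*√(-18))*(1586 + 1553)) - 623 = (2721 + (-468 + √2*(3*I*√2))*3139) - 623 = (2721 + (-468 + 6*I)*3139) - 623 = (2721 + (-1469052 + 18834*I)) - 623 = (-1466331 + 18834*I) - 623 = -1466954 + 18834*I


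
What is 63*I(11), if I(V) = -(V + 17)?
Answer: -1764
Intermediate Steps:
I(V) = -17 - V (I(V) = -(17 + V) = -17 - V)
63*I(11) = 63*(-17 - 1*11) = 63*(-17 - 11) = 63*(-28) = -1764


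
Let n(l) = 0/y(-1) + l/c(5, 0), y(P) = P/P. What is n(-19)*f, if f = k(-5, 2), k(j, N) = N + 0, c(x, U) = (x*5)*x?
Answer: -38/125 ≈ -0.30400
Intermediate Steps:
y(P) = 1
c(x, U) = 5*x² (c(x, U) = (5*x)*x = 5*x²)
k(j, N) = N
f = 2
n(l) = l/125 (n(l) = 0/1 + l/((5*5²)) = 0*1 + l/((5*25)) = 0 + l/125 = l/125)
n(-19)*f = ((1/125)*(-19))*2 = -19/125*2 = -38/125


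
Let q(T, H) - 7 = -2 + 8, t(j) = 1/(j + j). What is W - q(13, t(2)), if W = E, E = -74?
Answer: -87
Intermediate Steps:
t(j) = 1/(2*j)
q(T, H) = 13 (q(T, H) = 7 + (-2 + 8) = 7 + 6 = 13)
W = -74
W - q(13, t(2)) = -74 - 1*13 = -74 - 13 = -87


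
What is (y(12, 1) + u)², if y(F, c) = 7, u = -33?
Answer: 676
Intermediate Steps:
(y(12, 1) + u)² = (7 - 33)² = (-26)² = 676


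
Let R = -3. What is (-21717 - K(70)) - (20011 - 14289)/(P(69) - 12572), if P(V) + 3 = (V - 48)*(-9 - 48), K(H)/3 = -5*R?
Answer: -149850271/6886 ≈ -21762.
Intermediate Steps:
K(H) = 45 (K(H) = 3*(-5*(-3)) = 3*15 = 45)
P(V) = 2733 - 57*V (P(V) = -3 + (V - 48)*(-9 - 48) = -3 + (-48 + V)*(-57) = -3 + (2736 - 57*V) = 2733 - 57*V)
(-21717 - K(70)) - (20011 - 14289)/(P(69) - 12572) = (-21717 - 1*45) - (20011 - 14289)/((2733 - 57*69) - 12572) = (-21717 - 45) - 5722/((2733 - 3933) - 12572) = -21762 - 5722/(-1200 - 12572) = -21762 - 5722/(-13772) = -21762 - 5722*(-1)/13772 = -21762 - 1*(-2861/6886) = -21762 + 2861/6886 = -149850271/6886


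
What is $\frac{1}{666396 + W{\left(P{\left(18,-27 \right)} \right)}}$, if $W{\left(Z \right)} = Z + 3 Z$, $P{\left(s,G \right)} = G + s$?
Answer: $\frac{1}{666360} \approx 1.5007 \cdot 10^{-6}$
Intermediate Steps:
$W{\left(Z \right)} = 4 Z$
$\frac{1}{666396 + W{\left(P{\left(18,-27 \right)} \right)}} = \frac{1}{666396 + 4 \left(-27 + 18\right)} = \frac{1}{666396 + 4 \left(-9\right)} = \frac{1}{666396 - 36} = \frac{1}{666360}$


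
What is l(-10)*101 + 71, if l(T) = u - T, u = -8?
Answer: 273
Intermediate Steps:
l(T) = -8 - T
l(-10)*101 + 71 = (-8 - 1*(-10))*101 + 71 = (-8 + 10)*101 + 71 = 2*101 + 71 = 202 + 71 = 273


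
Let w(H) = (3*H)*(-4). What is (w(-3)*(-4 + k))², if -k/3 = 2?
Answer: 129600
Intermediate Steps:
k = -6 (k = -3*2 = -6)
w(H) = -12*H
(w(-3)*(-4 + k))² = ((-12*(-3))*(-4 - 6))² = (36*(-10))² = (-360)² = 129600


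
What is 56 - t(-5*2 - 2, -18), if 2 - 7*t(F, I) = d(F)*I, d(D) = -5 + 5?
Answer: 390/7 ≈ 55.714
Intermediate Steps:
d(D) = 0
t(F, I) = 2/7 (t(F, I) = 2/7 - 0*I = 2/7 - ⅐*0 = 2/7 + 0 = 2/7)
56 - t(-5*2 - 2, -18) = 56 - 1*2/7 = 56 - 2/7 = 390/7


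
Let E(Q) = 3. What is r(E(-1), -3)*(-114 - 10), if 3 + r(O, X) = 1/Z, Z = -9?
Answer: 3472/9 ≈ 385.78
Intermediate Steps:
r(O, X) = -28/9 (r(O, X) = -3 + 1/(-9) = -3 - ⅑ = -28/9)
r(E(-1), -3)*(-114 - 10) = -28*(-114 - 10)/9 = -28/9*(-124) = 3472/9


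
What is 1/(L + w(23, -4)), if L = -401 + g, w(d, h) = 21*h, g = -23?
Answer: -1/508 ≈ -0.0019685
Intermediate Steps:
L = -424 (L = -401 - 23 = -424)
1/(L + w(23, -4)) = 1/(-424 + 21*(-4)) = 1/(-424 - 84) = 1/(-508) = -1/508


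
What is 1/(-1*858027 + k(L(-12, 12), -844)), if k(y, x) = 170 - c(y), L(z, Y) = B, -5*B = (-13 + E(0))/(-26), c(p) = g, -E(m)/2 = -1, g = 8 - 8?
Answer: -1/857857 ≈ -1.1657e-6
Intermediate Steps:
g = 0
E(m) = 2 (E(m) = -2*(-1) = 2)
c(p) = 0
B = -11/130 (B = -(-13 + 2)/(5*(-26)) = -(-11)*(-1)/(5*26) = -1/5*11/26 = -11/130 ≈ -0.084615)
L(z, Y) = -11/130
k(y, x) = 170 (k(y, x) = 170 - 1*0 = 170 + 0 = 170)
1/(-1*858027 + k(L(-12, 12), -844)) = 1/(-1*858027 + 170) = 1/(-858027 + 170) = 1/(-857857) = -1/857857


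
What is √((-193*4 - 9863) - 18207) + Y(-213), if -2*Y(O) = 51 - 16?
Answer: -35/2 + I*√28842 ≈ -17.5 + 169.83*I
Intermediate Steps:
Y(O) = -35/2 (Y(O) = -(51 - 16)/2 = -½*35 = -35/2)
√((-193*4 - 9863) - 18207) + Y(-213) = √((-193*4 - 9863) - 18207) - 35/2 = √((-772 - 9863) - 18207) - 35/2 = √(-10635 - 18207) - 35/2 = √(-28842) - 35/2 = I*√28842 - 35/2 = -35/2 + I*√28842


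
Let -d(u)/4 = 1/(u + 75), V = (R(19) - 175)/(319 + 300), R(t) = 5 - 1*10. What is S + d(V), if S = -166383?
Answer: -7694384311/46245 ≈ -1.6638e+5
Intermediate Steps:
R(t) = -5 (R(t) = 5 - 10 = -5)
V = -180/619 (V = (-5 - 175)/(319 + 300) = -180/619 ≈ -0.29079)
d(u) = -4/(75 + u) (d(u) = -4/(u + 75) = -4/(75 + u))
S + d(V) = -166383 - 4/(75 - 180/619) = -166383 - 4/46245/619 = -166383 - 4*619/46245 = -166383 - 2476/46245 = -7694384311/46245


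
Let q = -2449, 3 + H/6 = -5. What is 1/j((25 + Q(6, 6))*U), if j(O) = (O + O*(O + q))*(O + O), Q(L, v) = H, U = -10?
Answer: -1/234664400 ≈ -4.2614e-9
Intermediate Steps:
H = -48 (H = -18 + 6*(-5) = -18 - 30 = -48)
Q(L, v) = -48
j(O) = 2*O*(O + O*(-2449 + O)) (j(O) = (O + O*(O - 2449))*(O + O) = (O + O*(-2449 + O))*(2*O) = 2*O*(O + O*(-2449 + O)))
1/j((25 + Q(6, 6))*U) = 1/(2*((25 - 48)*(-10))**2*(-2448 + (25 - 48)*(-10))) = 1/(2*(-23*(-10))**2*(-2448 - 23*(-10))) = 1/(2*230**2*(-2448 + 230)) = 1/(2*52900*(-2218)) = 1/(-234664400) = -1/234664400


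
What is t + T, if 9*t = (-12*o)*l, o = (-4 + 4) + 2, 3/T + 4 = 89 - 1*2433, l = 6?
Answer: -37571/2348 ≈ -16.001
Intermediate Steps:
T = -3/2348 (T = 3/(-4 + (89 - 1*2433)) = 3/(-4 + (89 - 2433)) = 3/(-4 - 2344) = 3/(-2348) = 3*(-1/2348) = -3/2348 ≈ -0.0012777)
o = 2 (o = 0 + 2 = 2)
t = -16 (t = (-12*2*6)/9 = (-24*6)/9 = (⅑)*(-144) = -16)
t + T = -16 - 3/2348 = -37571/2348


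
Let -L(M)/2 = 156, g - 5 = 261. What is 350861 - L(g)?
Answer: 351173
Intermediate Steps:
g = 266 (g = 5 + 261 = 266)
L(M) = -312 (L(M) = -2*156 = -312)
350861 - L(g) = 350861 - 1*(-312) = 350861 + 312 = 351173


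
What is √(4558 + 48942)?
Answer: 10*√535 ≈ 231.30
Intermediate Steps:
√(4558 + 48942) = √53500 = 10*√535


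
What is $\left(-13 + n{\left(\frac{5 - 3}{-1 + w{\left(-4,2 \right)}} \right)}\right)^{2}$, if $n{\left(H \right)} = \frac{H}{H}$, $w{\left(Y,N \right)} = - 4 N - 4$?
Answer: $144$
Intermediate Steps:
$w{\left(Y,N \right)} = -4 - 4 N$
$n{\left(H \right)} = 1$
$\left(-13 + n{\left(\frac{5 - 3}{-1 + w{\left(-4,2 \right)}} \right)}\right)^{2} = \left(-13 + 1\right)^{2} = \left(-12\right)^{2} = 144$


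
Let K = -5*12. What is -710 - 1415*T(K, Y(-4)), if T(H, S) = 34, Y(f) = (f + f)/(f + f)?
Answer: -48820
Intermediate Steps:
K = -60
Y(f) = 1 (Y(f) = (2*f)/((2*f)) = (2*f)*(1/(2*f)) = 1)
-710 - 1415*T(K, Y(-4)) = -710 - 1415*34 = -710 - 48110 = -48820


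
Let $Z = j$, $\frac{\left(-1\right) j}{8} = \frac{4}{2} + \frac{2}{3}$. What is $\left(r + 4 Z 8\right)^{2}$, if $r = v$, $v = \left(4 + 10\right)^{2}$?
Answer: $\frac{2131600}{9} \approx 2.3684 \cdot 10^{5}$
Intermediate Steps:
$v = 196$ ($v = 14^{2} = 196$)
$j = - \frac{64}{3}$ ($j = - 8 \left(\frac{4}{2} + \frac{2}{3}\right) = - 8 \left(4 \cdot \frac{1}{2} + 2 \cdot \frac{1}{3}\right) = - 8 \left(2 + \frac{2}{3}\right) = \left(-8\right) \frac{8}{3} = - \frac{64}{3} \approx -21.333$)
$Z = - \frac{64}{3} \approx -21.333$
$r = 196$
$\left(r + 4 Z 8\right)^{2} = \left(196 + 4 \left(- \frac{64}{3}\right) 8\right)^{2} = \left(196 - \frac{2048}{3}\right)^{2} = \left(- \frac{1460}{3}\right)^{2} = \frac{2131600}{9}$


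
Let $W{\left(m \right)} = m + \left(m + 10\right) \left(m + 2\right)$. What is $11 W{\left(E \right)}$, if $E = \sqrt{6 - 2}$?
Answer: $550$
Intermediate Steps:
$E = 2$ ($E = \sqrt{4} = 2$)
$W{\left(m \right)} = m + \left(2 + m\right) \left(10 + m\right)$ ($W{\left(m \right)} = m + \left(10 + m\right) \left(2 + m\right) = m + \left(2 + m\right) \left(10 + m\right)$)
$11 W{\left(E \right)} = 11 \left(20 + 2^{2} + 13 \cdot 2\right) = 11 \left(20 + 4 + 26\right) = 11 \cdot 50 = 550$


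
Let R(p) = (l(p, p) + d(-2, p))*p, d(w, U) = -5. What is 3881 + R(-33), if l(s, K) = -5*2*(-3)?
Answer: 3056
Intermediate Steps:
l(s, K) = 30 (l(s, K) = -10*(-3) = 30)
R(p) = 25*p (R(p) = (30 - 5)*p = 25*p)
3881 + R(-33) = 3881 + 25*(-33) = 3881 - 825 = 3056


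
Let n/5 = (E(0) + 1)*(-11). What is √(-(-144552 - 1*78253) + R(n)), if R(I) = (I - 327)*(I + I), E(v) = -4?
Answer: √169345 ≈ 411.52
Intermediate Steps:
n = 165 (n = 5*((-4 + 1)*(-11)) = 5*(-3*(-11)) = 5*33 = 165)
R(I) = 2*I*(-327 + I) (R(I) = (-327 + I)*(2*I) = 2*I*(-327 + I))
√(-(-144552 - 1*78253) + R(n)) = √(-(-144552 - 1*78253) + 2*165*(-327 + 165)) = √(-(-144552 - 78253) + 2*165*(-162)) = √(-1*(-222805) - 53460) = √(222805 - 53460) = √169345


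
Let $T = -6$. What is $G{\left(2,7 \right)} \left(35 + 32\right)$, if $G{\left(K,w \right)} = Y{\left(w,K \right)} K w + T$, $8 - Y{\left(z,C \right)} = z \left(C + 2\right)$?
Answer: $-19162$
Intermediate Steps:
$Y{\left(z,C \right)} = 8 - z \left(2 + C\right)$ ($Y{\left(z,C \right)} = 8 - z \left(C + 2\right) = 8 - z \left(2 + C\right)$)
$G{\left(K,w \right)} = -6 + K w \left(8 - 2 w - K w\right)$ ($G{\left(K,w \right)} = \left(8 - 2 w - K w\right) K w - 6 = K \left(8 - 2 w - K w\right) w - 6 = K w \left(8 - 2 w - K w\right) - 6 = -6 + K w \left(8 - 2 w - K w\right)$)
$G{\left(2,7 \right)} \left(35 + 32\right) = \left(-6 - 2 \cdot 7 \left(-8 + 2 \cdot 7 + 2 \cdot 7\right)\right) \left(35 + 32\right) = \left(-6 - 2 \cdot 7 \left(-8 + 14 + 14\right)\right) 67 = \left(-6 - 2 \cdot 7 \cdot 20\right) 67 = \left(-6 - 280\right) 67 = \left(-286\right) 67 = -19162$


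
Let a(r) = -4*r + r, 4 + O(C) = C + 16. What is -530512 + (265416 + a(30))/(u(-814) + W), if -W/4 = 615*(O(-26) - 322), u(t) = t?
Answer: -219033948313/412873 ≈ -5.3051e+5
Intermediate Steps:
O(C) = 12 + C (O(C) = -4 + (C + 16) = -4 + (16 + C) = 12 + C)
W = 826560 (W = -2460*((12 - 26) - 322) = -2460*(-14 - 322) = -2460*(-336) = -4*(-206640) = 826560)
a(r) = -3*r
-530512 + (265416 + a(30))/(u(-814) + W) = -530512 + (265416 - 3*30)/(-814 + 826560) = -530512 + (265416 - 90)/825746 = -530512 + 265326*(1/825746) = -530512 + 132663/412873 = -219033948313/412873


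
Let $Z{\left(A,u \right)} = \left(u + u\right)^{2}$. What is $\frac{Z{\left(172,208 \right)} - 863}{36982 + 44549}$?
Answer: $\frac{172193}{81531} \approx 2.112$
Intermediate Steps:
$Z{\left(A,u \right)} = 4 u^{2}$ ($Z{\left(A,u \right)} = \left(2 u\right)^{2} = 4 u^{2}$)
$\frac{Z{\left(172,208 \right)} - 863}{36982 + 44549} = \frac{4 \cdot 208^{2} - 863}{36982 + 44549} = \frac{4 \cdot 43264 - 863}{81531} = \left(173056 - 863\right) \frac{1}{81531} = 172193 \cdot \frac{1}{81531} = \frac{172193}{81531}$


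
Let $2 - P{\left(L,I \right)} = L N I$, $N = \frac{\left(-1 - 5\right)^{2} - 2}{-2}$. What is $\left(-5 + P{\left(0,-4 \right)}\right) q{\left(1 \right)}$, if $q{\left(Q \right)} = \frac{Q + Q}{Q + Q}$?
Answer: $-3$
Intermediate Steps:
$N = -17$ ($N = \left(\left(-6\right)^{2} - 2\right) \left(- \frac{1}{2}\right) = \left(36 - 2\right) \left(- \frac{1}{2}\right) = 34 \left(- \frac{1}{2}\right) = -17$)
$P{\left(L,I \right)} = 2 + 17 I L$ ($P{\left(L,I \right)} = 2 - L \left(-17\right) I = 2 - - 17 L I = 2 - - 17 I L = 2 + 17 I L$)
$q{\left(Q \right)} = 1$ ($q{\left(Q \right)} = \frac{2 Q}{2 Q} = 2 Q \frac{1}{2 Q} = 1$)
$\left(-5 + P{\left(0,-4 \right)}\right) q{\left(1 \right)} = \left(-5 + \left(2 + 17 \left(-4\right) 0\right)\right) 1 = \left(-5 + \left(2 + 0\right)\right) 1 = \left(-5 + 2\right) 1 = \left(-3\right) 1 = -3$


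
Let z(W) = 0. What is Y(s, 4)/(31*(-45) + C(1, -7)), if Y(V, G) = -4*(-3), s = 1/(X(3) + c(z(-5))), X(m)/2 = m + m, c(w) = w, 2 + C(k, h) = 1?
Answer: -3/349 ≈ -0.0085960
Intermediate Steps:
C(k, h) = -1 (C(k, h) = -2 + 1 = -1)
X(m) = 4*m (X(m) = 2*(m + m) = 2*(2*m) = 4*m)
s = 1/12 (s = 1/(4*3 + 0) = 1/(12 + 0) = 1/12 ≈ 0.083333)
Y(V, G) = 12
Y(s, 4)/(31*(-45) + C(1, -7)) = 12/(31*(-45) - 1) = 12/(-1395 - 1) = 12/(-1396) = 12*(-1/1396) = -3/349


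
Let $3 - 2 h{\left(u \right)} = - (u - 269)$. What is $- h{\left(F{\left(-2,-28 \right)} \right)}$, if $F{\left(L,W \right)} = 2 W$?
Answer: $161$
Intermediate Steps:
$h{\left(u \right)} = -133 + \frac{u}{2}$ ($h{\left(u \right)} = \frac{3}{2} - \frac{\left(-1\right) \left(u - 269\right)}{2} = \frac{3}{2} - \frac{\left(-1\right) \left(-269 + u\right)}{2} = \frac{3}{2} - \frac{269 - u}{2} = \frac{3}{2} + \left(- \frac{269}{2} + \frac{u}{2}\right) = -133 + \frac{u}{2}$)
$- h{\left(F{\left(-2,-28 \right)} \right)} = - (-133 + \frac{2 \left(-28\right)}{2}) = - (-133 + \frac{1}{2} \left(-56\right)) = - (-133 - 28) = \left(-1\right) \left(-161\right) = 161$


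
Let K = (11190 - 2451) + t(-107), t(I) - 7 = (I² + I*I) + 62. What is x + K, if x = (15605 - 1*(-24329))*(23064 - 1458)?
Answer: 862845710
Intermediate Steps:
t(I) = 69 + 2*I² (t(I) = 7 + ((I² + I*I) + 62) = 7 + ((I² + I²) + 62) = 7 + (2*I² + 62) = 7 + (62 + 2*I²) = 69 + 2*I²)
K = 31706 (K = (11190 - 2451) + (69 + 2*(-107)²) = 8739 + (69 + 2*11449) = 8739 + (69 + 22898) = 8739 + 22967 = 31706)
x = 862814004 (x = (15605 + 24329)*21606 = 39934*21606 = 862814004)
x + K = 862814004 + 31706 = 862845710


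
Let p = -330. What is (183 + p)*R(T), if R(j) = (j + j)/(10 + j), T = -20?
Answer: -588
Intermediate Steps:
R(j) = 2*j/(10 + j) (R(j) = (2*j)/(10 + j) = 2*j/(10 + j))
(183 + p)*R(T) = (183 - 330)*(2*(-20)/(10 - 20)) = -294*(-20)/(-10) = -294*(-20)*(-1)/10 = -147*4 = -588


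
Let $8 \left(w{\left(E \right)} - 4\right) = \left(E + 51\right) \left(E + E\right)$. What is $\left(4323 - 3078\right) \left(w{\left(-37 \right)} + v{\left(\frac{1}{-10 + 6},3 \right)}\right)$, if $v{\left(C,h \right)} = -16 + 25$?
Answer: $- \frac{290085}{2} \approx -1.4504 \cdot 10^{5}$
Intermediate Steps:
$v{\left(C,h \right)} = 9$
$w{\left(E \right)} = 4 + \frac{E \left(51 + E\right)}{4}$ ($w{\left(E \right)} = 4 + \frac{\left(E + 51\right) \left(E + E\right)}{8} = 4 + \frac{\left(51 + E\right) 2 E}{8} = 4 + \frac{2 E \left(51 + E\right)}{8} = 4 + \frac{E \left(51 + E\right)}{4}$)
$\left(4323 - 3078\right) \left(w{\left(-37 \right)} + v{\left(\frac{1}{-10 + 6},3 \right)}\right) = \left(4323 - 3078\right) \left(\left(4 + \frac{\left(-37\right)^{2}}{4} + \frac{51}{4} \left(-37\right)\right) + 9\right) = 1245 \left(\left(4 + \frac{1}{4} \cdot 1369 - \frac{1887}{4}\right) + 9\right) = 1245 \left(\left(4 + \frac{1369}{4} - \frac{1887}{4}\right) + 9\right) = 1245 \left(- \frac{251}{2} + 9\right) = 1245 \left(- \frac{233}{2}\right) = - \frac{290085}{2}$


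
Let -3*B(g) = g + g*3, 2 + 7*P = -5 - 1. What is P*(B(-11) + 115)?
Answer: -3112/21 ≈ -148.19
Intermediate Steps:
P = -8/7 (P = -2/7 + (-5 - 1)/7 = -2/7 + (⅐)*(-6) = -2/7 - 6/7 = -8/7 ≈ -1.1429)
B(g) = -4*g/3 (B(g) = -(g + g*3)/3 = -(g + 3*g)/3 = -4*g/3)
P*(B(-11) + 115) = -8*(-4/3*(-11) + 115)/7 = -8*(44/3 + 115)/7 = -8/7*389/3 = -3112/21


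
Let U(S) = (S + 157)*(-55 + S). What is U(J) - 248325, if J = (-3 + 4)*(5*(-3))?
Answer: -258265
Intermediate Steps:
J = -15 (J = 1*(-15) = -15)
U(S) = (-55 + S)*(157 + S) (U(S) = (157 + S)*(-55 + S) = (-55 + S)*(157 + S))
U(J) - 248325 = (-8635 + (-15)² + 102*(-15)) - 248325 = (-8635 + 225 - 1530) - 248325 = -9940 - 248325 = -258265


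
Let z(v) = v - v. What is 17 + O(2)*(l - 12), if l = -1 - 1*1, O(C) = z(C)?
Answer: 17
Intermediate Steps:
z(v) = 0
O(C) = 0
l = -2 (l = -1 - 1 = -2)
17 + O(2)*(l - 12) = 17 + 0*(-2 - 12) = 17 + 0*(-14) = 17 + 0 = 17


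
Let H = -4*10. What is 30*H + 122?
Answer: -1078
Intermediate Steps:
H = -40
30*H + 122 = 30*(-40) + 122 = -1200 + 122 = -1078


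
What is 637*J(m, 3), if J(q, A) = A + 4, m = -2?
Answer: 4459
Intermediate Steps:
J(q, A) = 4 + A
637*J(m, 3) = 637*(4 + 3) = 637*7 = 4459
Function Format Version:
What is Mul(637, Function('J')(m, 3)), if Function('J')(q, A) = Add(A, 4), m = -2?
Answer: 4459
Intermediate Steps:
Function('J')(q, A) = Add(4, A)
Mul(637, Function('J')(m, 3)) = Mul(637, Add(4, 3)) = Mul(637, 7) = 4459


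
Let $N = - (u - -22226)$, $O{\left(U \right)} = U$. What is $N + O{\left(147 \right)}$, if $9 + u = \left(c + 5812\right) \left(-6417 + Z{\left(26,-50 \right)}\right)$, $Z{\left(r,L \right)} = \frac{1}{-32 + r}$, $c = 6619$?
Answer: $\frac{478498373}{6} \approx 7.975 \cdot 10^{7}$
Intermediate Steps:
$u = - \frac{478630847}{6}$ ($u = -9 + \left(6619 + 5812\right) \left(-6417 + \frac{1}{-32 + 26}\right) = -9 + 12431 \left(-6417 + \frac{1}{-6}\right) = -9 + 12431 \left(-6417 - \frac{1}{6}\right) = -9 + 12431 \left(- \frac{38503}{6}\right) = -9 - \frac{478630793}{6} = - \frac{478630847}{6} \approx -7.9772 \cdot 10^{7}$)
$N = \frac{478497491}{6}$ ($N = - (- \frac{478630847}{6} - -22226) = - (- \frac{478630847}{6} + 22226) = \left(-1\right) \left(- \frac{478497491}{6}\right) = \frac{478497491}{6} \approx 7.975 \cdot 10^{7}$)
$N + O{\left(147 \right)} = \frac{478497491}{6} + 147 = \frac{478498373}{6}$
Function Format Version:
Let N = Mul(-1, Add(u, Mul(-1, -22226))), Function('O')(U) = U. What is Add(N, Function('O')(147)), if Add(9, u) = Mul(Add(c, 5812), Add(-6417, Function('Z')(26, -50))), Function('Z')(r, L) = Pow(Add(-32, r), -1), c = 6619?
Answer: Rational(478498373, 6) ≈ 7.9750e+7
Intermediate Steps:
u = Rational(-478630847, 6) (u = Add(-9, Mul(Add(6619, 5812), Add(-6417, Pow(Add(-32, 26), -1)))) = Add(-9, Mul(12431, Add(-6417, Pow(-6, -1)))) = Add(-9, Mul(12431, Add(-6417, Rational(-1, 6)))) = Add(-9, Mul(12431, Rational(-38503, 6))) = Add(-9, Rational(-478630793, 6)) = Rational(-478630847, 6) ≈ -7.9772e+7)
N = Rational(478497491, 6) (N = Mul(-1, Add(Rational(-478630847, 6), Mul(-1, -22226))) = Mul(-1, Add(Rational(-478630847, 6), 22226)) = Mul(-1, Rational(-478497491, 6)) = Rational(478497491, 6) ≈ 7.9750e+7)
Add(N, Function('O')(147)) = Add(Rational(478497491, 6), 147) = Rational(478498373, 6)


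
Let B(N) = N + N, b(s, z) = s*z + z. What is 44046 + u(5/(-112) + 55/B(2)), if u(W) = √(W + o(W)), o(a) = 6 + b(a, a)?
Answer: 44046 + √2775329/112 ≈ 44061.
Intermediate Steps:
b(s, z) = z + s*z
B(N) = 2*N
o(a) = 6 + a*(1 + a)
u(W) = √(6 + W + W*(1 + W)) (u(W) = √(W + (6 + W*(1 + W))) = √(6 + W + W*(1 + W)))
44046 + u(5/(-112) + 55/B(2)) = 44046 + √(6 + (5/(-112) + 55/((2*2))) + (5/(-112) + 55/((2*2)))*(1 + (5/(-112) + 55/((2*2))))) = 44046 + √(6 + (5*(-1/112) + 55/4) + (5*(-1/112) + 55/4)*(1 + (5*(-1/112) + 55/4))) = 44046 + √(6 + (-5/112 + 55*(¼)) + (-5/112 + 55*(¼))*(1 + (-5/112 + 55*(¼)))) = 44046 + √(6 + (-5/112 + 55/4) + (-5/112 + 55/4)*(1 + (-5/112 + 55/4))) = 44046 + √(6 + 1535/112 + 1535*(1 + 1535/112)/112) = 44046 + √(6 + 1535/112 + (1535/112)*(1647/112)) = 44046 + √(6 + 1535/112 + 2528145/12544) = 44046 + √(2775329/12544) = 44046 + √2775329/112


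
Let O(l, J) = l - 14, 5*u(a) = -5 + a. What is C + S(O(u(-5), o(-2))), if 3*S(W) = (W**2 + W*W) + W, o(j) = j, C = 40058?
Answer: 120670/3 ≈ 40223.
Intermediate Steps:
u(a) = -1 + a/5 (u(a) = (-5 + a)/5 = -1 + a/5)
O(l, J) = -14 + l
S(W) = W/3 + 2*W**2/3 (S(W) = ((W**2 + W*W) + W)/3 = ((W**2 + W**2) + W)/3 = (2*W**2 + W)/3 = (W + 2*W**2)/3 = W/3 + 2*W**2/3)
C + S(O(u(-5), o(-2))) = 40058 + (-14 + (-1 + (1/5)*(-5)))*(1 + 2*(-14 + (-1 + (1/5)*(-5))))/3 = 40058 + (-14 + (-1 - 1))*(1 + 2*(-14 + (-1 - 1)))/3 = 40058 + (-14 - 2)*(1 + 2*(-14 - 2))/3 = 40058 + (1/3)*(-16)*(1 + 2*(-16)) = 40058 + (1/3)*(-16)*(1 - 32) = 40058 + (1/3)*(-16)*(-31) = 40058 + 496/3 = 120670/3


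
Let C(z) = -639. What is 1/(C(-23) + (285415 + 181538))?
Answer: 1/466314 ≈ 2.1445e-6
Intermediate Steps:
1/(C(-23) + (285415 + 181538)) = 1/(-639 + (285415 + 181538)) = 1/(-639 + 466953) = 1/466314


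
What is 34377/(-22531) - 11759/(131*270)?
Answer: -1480856519/796921470 ≈ -1.8582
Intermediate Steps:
34377/(-22531) - 11759/(131*270) = 34377*(-1/22531) - 11759/35370 = -34377/22531 - 11759*1/35370 = -34377/22531 - 11759/35370 = -1480856519/796921470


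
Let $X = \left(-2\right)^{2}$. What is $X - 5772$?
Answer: $-5768$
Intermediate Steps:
$X = 4$
$X - 5772 = 4 - 5772 = -5768$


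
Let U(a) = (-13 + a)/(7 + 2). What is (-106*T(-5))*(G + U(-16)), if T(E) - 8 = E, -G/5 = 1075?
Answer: 5130824/3 ≈ 1.7103e+6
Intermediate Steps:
U(a) = -13/9 + a/9 (U(a) = (-13 + a)/9 = (-13 + a)*(⅑) = -13/9 + a/9)
G = -5375 (G = -5*1075 = -5375)
T(E) = 8 + E
(-106*T(-5))*(G + U(-16)) = (-106*(8 - 5))*(-5375 + (-13/9 + (⅑)*(-16))) = (-106*3)*(-5375 + (-13/9 - 16/9)) = -318*(-5375 - 29/9) = -318*(-48404/9) = 5130824/3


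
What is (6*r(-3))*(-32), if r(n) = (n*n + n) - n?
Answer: -1728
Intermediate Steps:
r(n) = n² (r(n) = (n² + n) - n = (n + n²) - n = n²)
(6*r(-3))*(-32) = (6*(-3)²)*(-32) = (6*9)*(-32) = 54*(-32) = -1728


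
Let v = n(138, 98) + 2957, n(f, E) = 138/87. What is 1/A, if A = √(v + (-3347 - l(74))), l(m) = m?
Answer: -I*√43210/4470 ≈ -0.046503*I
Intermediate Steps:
n(f, E) = 46/29 (n(f, E) = 138*(1/87) = 46/29)
v = 85799/29 (v = 46/29 + 2957 = 85799/29 ≈ 2958.6)
A = 3*I*√43210/29 (A = √(85799/29 + (-3347 - 1*74)) = √(85799/29 + (-3347 - 74)) = √(85799/29 - 3421) = √(-13410/29) = 3*I*√43210/29 ≈ 21.504*I)
1/A = 1/(3*I*√43210/29) = -I*√43210/4470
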